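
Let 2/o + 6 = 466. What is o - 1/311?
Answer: 81/71530 ≈ 0.0011324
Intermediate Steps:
o = 1/230 (o = 2/(-6 + 466) = 2/460 = 2*(1/460) = 1/230 ≈ 0.0043478)
o - 1/311 = 1/230 - 1/311 = 81/71530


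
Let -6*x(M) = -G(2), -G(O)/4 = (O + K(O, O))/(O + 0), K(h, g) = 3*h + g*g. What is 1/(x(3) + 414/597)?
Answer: -199/658 ≈ -0.30243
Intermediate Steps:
K(h, g) = g² + 3*h (K(h, g) = 3*h + g² = g² + 3*h)
G(O) = -4*(O² + 4*O)/O (G(O) = -4*(O + (O² + 3*O))/(O + 0) = -4*(O² + 4*O)/O)
x(M) = -4 (x(M) = -(-1)*(-16 - 4*2)/6 = -(-1)*(-16 - 8)/6 = -(-1)*(-24)/6 = -⅙*24 = -4)
1/(x(3) + 414/597) = 1/(-4 + 414/597) = 1/(-4 + 414*(1/597)) = 1/(-4 + 138/199) = 1/(-658/199) = -199/658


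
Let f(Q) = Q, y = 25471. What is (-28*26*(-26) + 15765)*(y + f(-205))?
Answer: 876553338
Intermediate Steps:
(-28*26*(-26) + 15765)*(y + f(-205)) = (-28*26*(-26) + 15765)*(25471 - 205) = (-728*(-26) + 15765)*25266 = (18928 + 15765)*25266 = 34693*25266 = 876553338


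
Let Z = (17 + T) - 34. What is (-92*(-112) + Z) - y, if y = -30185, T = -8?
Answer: 40464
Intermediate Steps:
Z = -25 (Z = (17 - 8) - 34 = 9 - 34 = -25)
(-92*(-112) + Z) - y = (-92*(-112) - 25) - 1*(-30185) = (10304 - 25) + 30185 = 10279 + 30185 = 40464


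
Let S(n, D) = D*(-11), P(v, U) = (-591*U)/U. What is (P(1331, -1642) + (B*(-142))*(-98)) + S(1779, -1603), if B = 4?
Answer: 72706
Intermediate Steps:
P(v, U) = -591
S(n, D) = -11*D
(P(1331, -1642) + (B*(-142))*(-98)) + S(1779, -1603) = (-591 + (4*(-142))*(-98)) - 11*(-1603) = (-591 - 568*(-98)) + 17633 = (-591 + 55664) + 17633 = 55073 + 17633 = 72706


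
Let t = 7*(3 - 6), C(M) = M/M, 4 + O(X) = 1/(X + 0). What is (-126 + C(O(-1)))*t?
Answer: 2625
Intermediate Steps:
O(X) = -4 + 1/X (O(X) = -4 + 1/(X + 0) = -4 + 1/X)
C(M) = 1
t = -21 (t = 7*(-3) = -21)
(-126 + C(O(-1)))*t = (-126 + 1)*(-21) = -125*(-21) = 2625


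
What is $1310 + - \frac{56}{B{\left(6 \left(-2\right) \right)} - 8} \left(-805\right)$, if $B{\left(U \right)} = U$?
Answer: $-944$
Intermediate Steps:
$1310 + - \frac{56}{B{\left(6 \left(-2\right) \right)} - 8} \left(-805\right) = 1310 + - \frac{56}{6 \left(-2\right) - 8} \left(-805\right) = 1310 + - \frac{56}{-12 - 8} \left(-805\right) = 1310 + - \frac{56}{-20} \left(-805\right) = 1310 + \left(-56\right) \left(- \frac{1}{20}\right) \left(-805\right) = 1310 + \frac{14}{5} \left(-805\right) = 1310 - 2254 = -944$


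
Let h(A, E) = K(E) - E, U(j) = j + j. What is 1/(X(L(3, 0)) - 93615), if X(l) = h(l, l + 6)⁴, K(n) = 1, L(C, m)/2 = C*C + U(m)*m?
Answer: 1/186226 ≈ 5.3698e-6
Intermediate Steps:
U(j) = 2*j
L(C, m) = 2*C² + 4*m² (L(C, m) = 2*(C*C + (2*m)*m) = 2*(C² + 2*m²) = 2*C² + 4*m²)
h(A, E) = 1 - E
X(l) = (-5 - l)⁴ (X(l) = (1 - (l + 6))⁴ = (1 - (6 + l))⁴ = (1 + (-6 - l))⁴ = (-5 - l)⁴)
1/(X(L(3, 0)) - 93615) = 1/((5 + (2*3² + 4*0²))⁴ - 93615) = 1/((5 + (2*9 + 4*0))⁴ - 93615) = 1/((5 + (18 + 0))⁴ - 93615) = 1/((5 + 18)⁴ - 93615) = 1/(23⁴ - 93615) = 1/(279841 - 93615) = 1/186226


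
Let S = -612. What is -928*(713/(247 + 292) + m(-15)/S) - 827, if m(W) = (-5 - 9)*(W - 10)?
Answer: -125668001/82467 ≈ -1523.9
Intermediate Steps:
m(W) = 140 - 14*W (m(W) = -14*(-10 + W) = 140 - 14*W)
-928*(713/(247 + 292) + m(-15)/S) - 827 = -928*(713/(247 + 292) + (140 - 14*(-15))/(-612)) - 827 = -928*(713/539 + (140 + 210)*(-1/612)) - 827 = -928*(713*(1/539) + 350*(-1/612)) - 827 = -928*(713/539 - 175/306) - 827 = -928*123853/164934 - 827 = -57467792/82467 - 827 = -125668001/82467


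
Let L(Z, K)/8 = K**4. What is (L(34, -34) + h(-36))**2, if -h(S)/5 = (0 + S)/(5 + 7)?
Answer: 114291130634209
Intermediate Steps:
L(Z, K) = 8*K**4
h(S) = -5*S/12 (h(S) = -5*(0 + S)/(5 + 7) = -5*S/12)
(L(34, -34) + h(-36))**2 = (8*(-34)**4 - 5/12*(-36))**2 = (8*1336336 + 15)**2 = (10690688 + 15)**2 = 10690703**2 = 114291130634209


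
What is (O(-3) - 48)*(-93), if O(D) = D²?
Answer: 3627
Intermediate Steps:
(O(-3) - 48)*(-93) = ((-3)² - 48)*(-93) = (9 - 48)*(-93) = -39*(-93) = 3627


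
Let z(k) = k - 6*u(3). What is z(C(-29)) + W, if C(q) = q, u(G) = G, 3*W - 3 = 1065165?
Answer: 355009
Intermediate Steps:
W = 355056 (W = 1 + (⅓)*1065165 = 1 + 355055 = 355056)
z(k) = -18 + k (z(k) = k - 6*3 = k - 18 = -18 + k)
z(C(-29)) + W = (-18 - 29) + 355056 = -47 + 355056 = 355009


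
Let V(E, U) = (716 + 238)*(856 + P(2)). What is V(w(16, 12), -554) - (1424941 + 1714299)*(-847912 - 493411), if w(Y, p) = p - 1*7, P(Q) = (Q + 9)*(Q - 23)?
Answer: 4210735410770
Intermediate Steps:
P(Q) = (-23 + Q)*(9 + Q) (P(Q) = (9 + Q)*(-23 + Q) = (-23 + Q)*(9 + Q))
w(Y, p) = -7 + p (w(Y, p) = p - 7 = -7 + p)
V(E, U) = 596250 (V(E, U) = (716 + 238)*(856 + (-207 + 2² - 14*2)) = 954*(856 + (-207 + 4 - 28)) = 954*(856 - 231) = 954*625 = 596250)
V(w(16, 12), -554) - (1424941 + 1714299)*(-847912 - 493411) = 596250 - (1424941 + 1714299)*(-847912 - 493411) = 596250 - 3139240*(-1341323) = 596250 - 1*(-4210734814520) = 596250 + 4210734814520 = 4210735410770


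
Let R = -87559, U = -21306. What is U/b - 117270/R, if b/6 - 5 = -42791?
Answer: 5328436229/3746299374 ≈ 1.4223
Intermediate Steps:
b = -256716 (b = 30 + 6*(-42791) = 30 - 256746 = -256716)
U/b - 117270/R = -21306/(-256716) - 117270/(-87559) = -21306*(-1/256716) - 117270*(-1/87559) = 3551/42786 + 117270/87559 = 5328436229/3746299374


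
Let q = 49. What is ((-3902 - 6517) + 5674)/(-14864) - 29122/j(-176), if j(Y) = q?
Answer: -432636903/728336 ≈ -594.01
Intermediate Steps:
j(Y) = 49
((-3902 - 6517) + 5674)/(-14864) - 29122/j(-176) = ((-3902 - 6517) + 5674)/(-14864) - 29122/49 = (-10419 + 5674)*(-1/14864) - 29122*1/49 = -4745*(-1/14864) - 29122/49 = 4745/14864 - 29122/49 = -432636903/728336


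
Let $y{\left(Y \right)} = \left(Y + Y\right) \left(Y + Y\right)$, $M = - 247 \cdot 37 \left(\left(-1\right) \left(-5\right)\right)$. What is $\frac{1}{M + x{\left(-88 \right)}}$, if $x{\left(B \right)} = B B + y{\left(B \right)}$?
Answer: $- \frac{1}{6975} \approx -0.00014337$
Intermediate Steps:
$M = -45695$ ($M = - 247 \cdot 37 \cdot 5 = \left(-247\right) 185 = -45695$)
$y{\left(Y \right)} = 4 Y^{2}$ ($y{\left(Y \right)} = 2 Y 2 Y = 4 Y^{2}$)
$x{\left(B \right)} = 5 B^{2}$ ($x{\left(B \right)} = B B + 4 B^{2} = B^{2} + 4 B^{2} = 5 B^{2}$)
$\frac{1}{M + x{\left(-88 \right)}} = \frac{1}{-45695 + 5 \left(-88\right)^{2}} = \frac{1}{-45695 + 5 \cdot 7744} = \frac{1}{-45695 + 38720} = \frac{1}{-6975} = - \frac{1}{6975}$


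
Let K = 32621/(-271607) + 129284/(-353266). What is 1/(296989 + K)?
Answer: 47974759231/14247952450090672 ≈ 3.3671e-6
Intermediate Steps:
K = -23319164787/47974759231 (K = 32621*(-1/271607) + 129284*(-1/353266) = -32621/271607 - 64642/176633 = -23319164787/47974759231 ≈ -0.48607)
1/(296989 + K) = 1/(296989 - 23319164787/47974759231) = 1/(14247952450090672/47974759231) = 47974759231/14247952450090672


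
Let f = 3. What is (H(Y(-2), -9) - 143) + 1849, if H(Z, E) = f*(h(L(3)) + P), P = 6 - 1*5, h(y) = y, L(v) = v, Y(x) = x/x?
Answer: 1718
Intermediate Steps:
Y(x) = 1
P = 1 (P = 6 - 5 = 1)
H(Z, E) = 12 (H(Z, E) = 3*(3 + 1) = 3*4 = 12)
(H(Y(-2), -9) - 143) + 1849 = (12 - 143) + 1849 = -131 + 1849 = 1718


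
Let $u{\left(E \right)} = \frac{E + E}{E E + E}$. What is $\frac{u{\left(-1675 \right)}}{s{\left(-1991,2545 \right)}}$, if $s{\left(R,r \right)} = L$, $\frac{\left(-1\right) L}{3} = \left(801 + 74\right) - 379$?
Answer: $\frac{1}{1245456} \approx 8.0292 \cdot 10^{-7}$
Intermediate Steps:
$L = -1488$ ($L = - 3 \left(\left(801 + 74\right) - 379\right) = - 3 \left(875 - 379\right) = \left(-3\right) 496 = -1488$)
$s{\left(R,r \right)} = -1488$
$u{\left(E \right)} = \frac{2 E}{E + E^{2}}$ ($u{\left(E \right)} = \frac{2 E}{E^{2} + E} = \frac{2 E}{E + E^{2}}$)
$\frac{u{\left(-1675 \right)}}{s{\left(-1991,2545 \right)}} = \frac{2 \frac{1}{1 - 1675}}{-1488} = \frac{2}{-1674} \left(- \frac{1}{1488}\right) = 2 \left(- \frac{1}{1674}\right) \left(- \frac{1}{1488}\right) = \left(- \frac{1}{837}\right) \left(- \frac{1}{1488}\right) = \frac{1}{1245456}$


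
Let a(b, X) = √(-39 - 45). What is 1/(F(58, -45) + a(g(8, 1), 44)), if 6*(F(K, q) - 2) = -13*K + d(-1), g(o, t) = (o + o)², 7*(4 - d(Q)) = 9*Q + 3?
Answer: -1505/185929 - 49*I*√21/371858 ≈ -0.0080945 - 0.00060385*I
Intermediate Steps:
d(Q) = 25/7 - 9*Q/7 (d(Q) = 4 - (9*Q + 3)/7 = 4 - (3 + 9*Q)/7 = 4 + (-3/7 - 9*Q/7) = 25/7 - 9*Q/7)
g(o, t) = 4*o² (g(o, t) = (2*o)² = 4*o²)
a(b, X) = 2*I*√21 (a(b, X) = √(-84) = 2*I*√21)
F(K, q) = 59/21 - 13*K/6 (F(K, q) = 2 + (-13*K + (25/7 - 9/7*(-1)))/6 = 2 + (-13*K + (25/7 + 9/7))/6 = 2 + (-13*K + 34/7)/6 = 2 + (34/7 - 13*K)/6 = 2 + (17/21 - 13*K/6) = 59/21 - 13*K/6)
1/(F(58, -45) + a(g(8, 1), 44)) = 1/((59/21 - 13/6*58) + 2*I*√21) = 1/((59/21 - 377/3) + 2*I*√21) = 1/(-860/7 + 2*I*√21)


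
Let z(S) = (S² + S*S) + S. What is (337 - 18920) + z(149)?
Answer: 25968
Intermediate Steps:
z(S) = S + 2*S² (z(S) = (S² + S²) + S = 2*S² + S = S + 2*S²)
(337 - 18920) + z(149) = (337 - 18920) + 149*(1 + 2*149) = -18583 + 149*(1 + 298) = -18583 + 149*299 = -18583 + 44551 = 25968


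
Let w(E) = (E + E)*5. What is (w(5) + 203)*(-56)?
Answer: -14168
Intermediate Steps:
w(E) = 10*E (w(E) = (2*E)*5 = 10*E)
(w(5) + 203)*(-56) = (10*5 + 203)*(-56) = (50 + 203)*(-56) = 253*(-56) = -14168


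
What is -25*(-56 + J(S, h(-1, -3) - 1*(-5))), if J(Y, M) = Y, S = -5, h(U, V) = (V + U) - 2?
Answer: 1525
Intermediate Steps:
h(U, V) = -2 + U + V (h(U, V) = (U + V) - 2 = -2 + U + V)
-25*(-56 + J(S, h(-1, -3) - 1*(-5))) = -25*(-56 - 5) = -25*(-61) = 1525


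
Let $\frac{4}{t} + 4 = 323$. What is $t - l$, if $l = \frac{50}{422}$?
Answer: $- \frac{7131}{67309} \approx -0.10594$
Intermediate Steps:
$t = \frac{4}{319}$ ($t = \frac{4}{-4 + 323} = \frac{4}{319} \approx 0.012539$)
$l = \frac{25}{211}$ ($l = 50 \cdot \frac{1}{422} = \frac{25}{211} \approx 0.11848$)
$t - l = \frac{4}{319} - \frac{25}{211} = - \frac{7131}{67309}$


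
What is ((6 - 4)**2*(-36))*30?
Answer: -4320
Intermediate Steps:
((6 - 4)**2*(-36))*30 = (2**2*(-36))*30 = (4*(-36))*30 = -144*30 = -4320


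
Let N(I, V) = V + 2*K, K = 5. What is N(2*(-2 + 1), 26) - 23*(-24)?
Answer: 588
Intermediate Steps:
N(I, V) = 10 + V (N(I, V) = V + 2*5 = V + 10 = 10 + V)
N(2*(-2 + 1), 26) - 23*(-24) = (10 + 26) - 23*(-24) = 36 + 552 = 588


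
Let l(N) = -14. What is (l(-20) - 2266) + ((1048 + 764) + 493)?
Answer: 25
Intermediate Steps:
(l(-20) - 2266) + ((1048 + 764) + 493) = (-14 - 2266) + ((1048 + 764) + 493) = -2280 + (1812 + 493) = -2280 + 2305 = 25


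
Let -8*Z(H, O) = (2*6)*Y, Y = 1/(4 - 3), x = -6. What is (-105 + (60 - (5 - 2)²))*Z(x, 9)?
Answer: 81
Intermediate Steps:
Y = 1 (Y = 1/1 = 1)
Z(H, O) = -3/2 (Z(H, O) = -2*6/8 = -3/2)
(-105 + (60 - (5 - 2)²))*Z(x, 9) = (-105 + (60 - (5 - 2)²))*(-3/2) = (-105 + (60 - 1*3²))*(-3/2) = (-105 + (60 - 1*9))*(-3/2) = (-105 + (60 - 9))*(-3/2) = (-105 + 51)*(-3/2) = -54*(-3/2) = 81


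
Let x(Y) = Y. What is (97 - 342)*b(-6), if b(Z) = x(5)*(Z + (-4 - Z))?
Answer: 4900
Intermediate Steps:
b(Z) = -20 (b(Z) = 5*(Z + (-4 - Z)) = 5*(-4) = -20)
(97 - 342)*b(-6) = (97 - 342)*(-20) = -245*(-20) = 4900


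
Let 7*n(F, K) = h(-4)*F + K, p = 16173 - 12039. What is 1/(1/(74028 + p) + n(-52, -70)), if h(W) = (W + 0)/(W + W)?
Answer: -78162/1071935 ≈ -0.072917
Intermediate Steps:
p = 4134
h(W) = 1/2 (h(W) = W/((2*W)) = W*(1/(2*W)) = 1/2)
n(F, K) = K/7 + F/14 (n(F, K) = (F/2 + K)/7 = (K + F/2)/7 = K/7 + F/14)
1/(1/(74028 + p) + n(-52, -70)) = 1/(1/(74028 + 4134) + ((1/7)*(-70) + (1/14)*(-52))) = 1/(1/78162 + (-10 - 26/7)) = 1/(1/78162 - 96/7) = 1/(-1071935/78162) = -78162/1071935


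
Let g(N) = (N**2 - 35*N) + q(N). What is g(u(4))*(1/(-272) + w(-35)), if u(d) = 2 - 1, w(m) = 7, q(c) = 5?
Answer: -55187/272 ≈ -202.89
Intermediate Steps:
u(d) = 1
g(N) = 5 + N**2 - 35*N (g(N) = (N**2 - 35*N) + 5 = 5 + N**2 - 35*N)
g(u(4))*(1/(-272) + w(-35)) = (5 + 1**2 - 35*1)*(1/(-272) + 7) = (5 + 1 - 35)*(-1/272 + 7) = -29*1903/272 = -55187/272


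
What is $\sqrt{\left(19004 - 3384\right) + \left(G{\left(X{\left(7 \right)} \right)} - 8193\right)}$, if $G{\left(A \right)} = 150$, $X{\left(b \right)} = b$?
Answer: $\sqrt{7577} \approx 87.046$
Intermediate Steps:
$\sqrt{\left(19004 - 3384\right) + \left(G{\left(X{\left(7 \right)} \right)} - 8193\right)} = \sqrt{\left(19004 - 3384\right) + \left(150 - 8193\right)} = \sqrt{\left(19004 - 3384\right) - 8043} = \sqrt{15620 - 8043} = \sqrt{7577}$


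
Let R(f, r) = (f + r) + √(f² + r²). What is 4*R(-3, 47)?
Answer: 176 + 4*√2218 ≈ 364.38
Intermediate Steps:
R(f, r) = f + r + √(f² + r²)
4*R(-3, 47) = 4*(-3 + 47 + √((-3)² + 47²)) = 4*(-3 + 47 + √(9 + 2209)) = 4*(-3 + 47 + √2218) = 4*(44 + √2218) = 176 + 4*√2218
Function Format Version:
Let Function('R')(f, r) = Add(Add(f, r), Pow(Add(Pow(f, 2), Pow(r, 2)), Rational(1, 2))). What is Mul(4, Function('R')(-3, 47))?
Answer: Add(176, Mul(4, Pow(2218, Rational(1, 2)))) ≈ 364.38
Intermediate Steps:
Function('R')(f, r) = Add(f, r, Pow(Add(Pow(f, 2), Pow(r, 2)), Rational(1, 2)))
Mul(4, Function('R')(-3, 47)) = Mul(4, Add(-3, 47, Pow(Add(Pow(-3, 2), Pow(47, 2)), Rational(1, 2)))) = Mul(4, Add(-3, 47, Pow(Add(9, 2209), Rational(1, 2)))) = Mul(4, Add(-3, 47, Pow(2218, Rational(1, 2)))) = Mul(4, Add(44, Pow(2218, Rational(1, 2)))) = Add(176, Mul(4, Pow(2218, Rational(1, 2))))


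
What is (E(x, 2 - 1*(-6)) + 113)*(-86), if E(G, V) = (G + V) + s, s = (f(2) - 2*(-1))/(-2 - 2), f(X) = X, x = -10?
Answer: -9460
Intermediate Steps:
s = -1 (s = (2 - 2*(-1))/(-2 - 2) = (2 + 2)/(-4) = 4*(-1/4) = -1)
E(G, V) = -1 + G + V (E(G, V) = (G + V) - 1 = -1 + G + V)
(E(x, 2 - 1*(-6)) + 113)*(-86) = ((-1 - 10 + (2 - 1*(-6))) + 113)*(-86) = ((-1 - 10 + (2 + 6)) + 113)*(-86) = ((-1 - 10 + 8) + 113)*(-86) = (-3 + 113)*(-86) = 110*(-86) = -9460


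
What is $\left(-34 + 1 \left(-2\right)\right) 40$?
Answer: $-1440$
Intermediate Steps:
$\left(-34 + 1 \left(-2\right)\right) 40 = \left(-34 - 2\right) 40 = \left(-36\right) 40 = -1440$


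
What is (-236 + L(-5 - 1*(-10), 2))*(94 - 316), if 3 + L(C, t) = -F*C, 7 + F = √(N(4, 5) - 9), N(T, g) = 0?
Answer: 45288 + 3330*I ≈ 45288.0 + 3330.0*I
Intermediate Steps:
F = -7 + 3*I (F = -7 + √(0 - 9) = -7 + √(-9) = -7 + 3*I ≈ -7.0 + 3.0*I)
L(C, t) = -3 - C*(-7 + 3*I) (L(C, t) = -3 - (-7 + 3*I)*C = -3 - C*(-7 + 3*I))
(-236 + L(-5 - 1*(-10), 2))*(94 - 316) = (-236 + (-3 + (-5 - 1*(-10))*(7 - 3*I)))*(94 - 316) = (-236 + (-3 + (-5 + 10)*(7 - 3*I)))*(-222) = (-236 + (-3 + 5*(7 - 3*I)))*(-222) = (-236 + (-3 + (35 - 15*I)))*(-222) = (-236 + (32 - 15*I))*(-222) = (-204 - 15*I)*(-222) = 45288 + 3330*I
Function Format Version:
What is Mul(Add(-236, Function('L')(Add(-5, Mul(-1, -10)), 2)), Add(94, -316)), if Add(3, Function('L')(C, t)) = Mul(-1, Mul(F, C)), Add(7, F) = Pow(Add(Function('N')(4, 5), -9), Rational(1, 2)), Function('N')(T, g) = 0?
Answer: Add(45288, Mul(3330, I)) ≈ Add(45288., Mul(3330.0, I))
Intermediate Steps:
F = Add(-7, Mul(3, I)) (F = Add(-7, Pow(Add(0, -9), Rational(1, 2))) = Add(-7, Pow(-9, Rational(1, 2))) = Add(-7, Mul(3, I)) ≈ Add(-7.0000, Mul(3.0000, I)))
Function('L')(C, t) = Add(-3, Mul(-1, C, Add(-7, Mul(3, I)))) (Function('L')(C, t) = Add(-3, Mul(-1, Mul(Add(-7, Mul(3, I)), C))) = Add(-3, Mul(-1, Mul(C, Add(-7, Mul(3, I))))) = Add(-3, Mul(-1, C, Add(-7, Mul(3, I)))))
Mul(Add(-236, Function('L')(Add(-5, Mul(-1, -10)), 2)), Add(94, -316)) = Mul(Add(-236, Add(-3, Mul(Add(-5, Mul(-1, -10)), Add(7, Mul(-3, I))))), Add(94, -316)) = Mul(Add(-236, Add(-3, Mul(Add(-5, 10), Add(7, Mul(-3, I))))), -222) = Mul(Add(-236, Add(-3, Mul(5, Add(7, Mul(-3, I))))), -222) = Mul(Add(-236, Add(-3, Add(35, Mul(-15, I)))), -222) = Mul(Add(-236, Add(32, Mul(-15, I))), -222) = Mul(Add(-204, Mul(-15, I)), -222) = Add(45288, Mul(3330, I))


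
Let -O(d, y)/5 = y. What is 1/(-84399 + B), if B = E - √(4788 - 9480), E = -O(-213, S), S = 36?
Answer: I/(-84219*I + 2*√1173) ≈ -1.1874e-5 + 9.6574e-9*I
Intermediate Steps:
O(d, y) = -5*y
E = 180 (E = -(-5)*36 = -1*(-180) = 180)
B = 180 - 2*I*√1173 (B = 180 - √(4788 - 9480) = 180 - √(-4692) = 180 - 2*I*√1173 ≈ 180.0 - 68.498*I)
1/(-84399 + B) = 1/(-84399 + (180 - 2*I*√1173)) = 1/(-84219 - 2*I*√1173)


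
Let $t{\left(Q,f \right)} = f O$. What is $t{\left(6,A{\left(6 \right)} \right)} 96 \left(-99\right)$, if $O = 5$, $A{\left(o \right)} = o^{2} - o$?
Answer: $-1425600$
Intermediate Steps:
$t{\left(Q,f \right)} = 5 f$ ($t{\left(Q,f \right)} = f 5 = 5 f$)
$t{\left(6,A{\left(6 \right)} \right)} 96 \left(-99\right) = 5 \cdot 6 \left(-1 + 6\right) 96 \left(-99\right) = 5 \cdot 6 \cdot 5 \cdot 96 \left(-99\right) = 5 \cdot 30 \cdot 96 \left(-99\right) = 150 \cdot 96 \left(-99\right) = 14400 \left(-99\right) = -1425600$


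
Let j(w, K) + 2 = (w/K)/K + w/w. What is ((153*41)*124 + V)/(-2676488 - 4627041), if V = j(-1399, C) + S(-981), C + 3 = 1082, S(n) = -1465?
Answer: -903900411627/8503067906489 ≈ -0.10630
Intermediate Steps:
C = 1079 (C = -3 + 1082 = 1079)
j(w, K) = -1 + w/K**2 (j(w, K) = -2 + ((w/K)/K + w/w) = -2 + (w/K**2 + 1) = -2 + (1 + w/K**2) = -1 + w/K**2)
V = -1706778705/1164241 (V = (-1 - 1399/1079**2) - 1465 = (-1 - 1399*1/1164241) - 1465 = (-1 - 1399/1164241) - 1465 = -1165640/1164241 - 1465 = -1706778705/1164241 ≈ -1466.0)
((153*41)*124 + V)/(-2676488 - 4627041) = ((153*41)*124 - 1706778705/1164241)/(-2676488 - 4627041) = (6273*124 - 1706778705/1164241)/(-7303529) = (777852 - 1706778705/1164241)*(-1/7303529) = (903900411627/1164241)*(-1/7303529) = -903900411627/8503067906489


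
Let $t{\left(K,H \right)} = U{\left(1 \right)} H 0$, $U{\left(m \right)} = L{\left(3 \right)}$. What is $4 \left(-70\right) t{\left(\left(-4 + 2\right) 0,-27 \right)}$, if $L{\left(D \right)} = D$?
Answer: $0$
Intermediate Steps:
$U{\left(m \right)} = 3$
$t{\left(K,H \right)} = 0$ ($t{\left(K,H \right)} = 3 H 0 = 0$)
$4 \left(-70\right) t{\left(\left(-4 + 2\right) 0,-27 \right)} = 4 \left(-70\right) 0 = \left(-280\right) 0 = 0$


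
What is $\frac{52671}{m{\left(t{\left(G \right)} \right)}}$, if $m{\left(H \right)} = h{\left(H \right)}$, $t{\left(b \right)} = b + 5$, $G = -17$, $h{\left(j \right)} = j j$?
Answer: $\frac{17557}{48} \approx 365.77$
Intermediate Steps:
$h{\left(j \right)} = j^{2}$
$t{\left(b \right)} = 5 + b$
$m{\left(H \right)} = H^{2}$
$\frac{52671}{m{\left(t{\left(G \right)} \right)}} = \frac{52671}{\left(5 - 17\right)^{2}} = \frac{52671}{\left(-12\right)^{2}} = \frac{52671}{144} = 52671 \cdot \frac{1}{144} = \frac{17557}{48}$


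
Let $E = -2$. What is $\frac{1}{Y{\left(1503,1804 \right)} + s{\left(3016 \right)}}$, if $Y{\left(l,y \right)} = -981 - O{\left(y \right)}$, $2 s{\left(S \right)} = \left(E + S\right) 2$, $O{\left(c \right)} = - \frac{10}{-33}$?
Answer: $\frac{33}{67079} \approx 0.00049196$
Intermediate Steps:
$O{\left(c \right)} = \frac{10}{33}$ ($O{\left(c \right)} = \left(-10\right) \left(- \frac{1}{33}\right) = \frac{10}{33}$)
$s{\left(S \right)} = -2 + S$ ($s{\left(S \right)} = \frac{\left(-2 + S\right) 2}{2} = \frac{-4 + 2 S}{2} = -2 + S$)
$Y{\left(l,y \right)} = - \frac{32383}{33}$ ($Y{\left(l,y \right)} = -981 - \frac{10}{33} = - \frac{32383}{33}$)
$\frac{1}{Y{\left(1503,1804 \right)} + s{\left(3016 \right)}} = \frac{1}{- \frac{32383}{33} + \left(-2 + 3016\right)} = \frac{1}{- \frac{32383}{33} + 3014} = \frac{1}{\frac{67079}{33}} = \frac{33}{67079}$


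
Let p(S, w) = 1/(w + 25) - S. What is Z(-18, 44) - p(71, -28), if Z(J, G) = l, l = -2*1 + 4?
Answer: 220/3 ≈ 73.333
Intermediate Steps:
p(S, w) = 1/(25 + w) - S
l = 2 (l = -2 + 4 = 2)
Z(J, G) = 2
Z(-18, 44) - p(71, -28) = 2 - (1 - 25*71 - 1*71*(-28))/(25 - 28) = 2 - (1 - 1775 + 1988)/(-3) = 2 - (-1)*214/3 = 2 - 1*(-214/3) = 2 + 214/3 = 220/3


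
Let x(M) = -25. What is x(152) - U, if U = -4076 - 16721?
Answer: 20772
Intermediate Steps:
U = -20797
x(152) - U = -25 - 1*(-20797) = -25 + 20797 = 20772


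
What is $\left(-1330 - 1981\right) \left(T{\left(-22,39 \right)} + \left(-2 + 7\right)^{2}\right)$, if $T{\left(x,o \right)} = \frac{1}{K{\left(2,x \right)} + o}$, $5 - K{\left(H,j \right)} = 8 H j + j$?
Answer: $- \frac{3145751}{38} \approx -82783.0$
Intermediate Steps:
$K{\left(H,j \right)} = 5 - j - 8 H j$ ($K{\left(H,j \right)} = 5 - \left(8 H j + j\right) = 5 - \left(j + 8 H j\right) = 5 - j - 8 H j$)
$T{\left(x,o \right)} = \frac{1}{5 + o - 17 x}$ ($T{\left(x,o \right)} = \frac{1}{\left(5 - x - 16 x\right) + o} = \frac{1}{\left(5 - 17 x\right) + o} = \frac{1}{5 + o - 17 x}$)
$\left(-1330 - 1981\right) \left(T{\left(-22,39 \right)} + \left(-2 + 7\right)^{2}\right) = \left(-1330 - 1981\right) \left(\frac{1}{5 + 39 - -374} + \left(-2 + 7\right)^{2}\right) = - 3311 \left(\frac{1}{5 + 39 + 374} + 5^{2}\right) = - 3311 \left(\frac{1}{418} + 25\right) = \left(-3311\right) \frac{10451}{418} = - \frac{3145751}{38}$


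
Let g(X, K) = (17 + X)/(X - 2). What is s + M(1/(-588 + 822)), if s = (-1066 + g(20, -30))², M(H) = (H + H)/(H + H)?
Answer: 366761125/324 ≈ 1.1320e+6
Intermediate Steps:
g(X, K) = (17 + X)/(-2 + X)
M(H) = 1 (M(H) = (2*H)/((2*H)) = (2*H)*(1/(2*H)) = 1)
s = 366760801/324 (s = (-1066 + (17 + 20)/(-2 + 20))² = (-1066 + 37/18)² = (-19151/18)² = 366760801/324 ≈ 1.1320e+6)
s + M(1/(-588 + 822)) = 366760801/324 + 1 = 366761125/324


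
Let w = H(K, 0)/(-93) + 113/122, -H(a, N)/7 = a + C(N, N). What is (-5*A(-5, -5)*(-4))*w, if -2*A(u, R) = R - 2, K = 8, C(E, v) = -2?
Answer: 182385/1891 ≈ 96.449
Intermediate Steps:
A(u, R) = 1 - R/2 (A(u, R) = -(R - 2)/2 = -(-2 + R)/2 = 1 - R/2)
H(a, N) = 14 - 7*a (H(a, N) = -7*(a - 2) = -7*(-2 + a) = 14 - 7*a)
w = 5211/3782 (w = (14 - 7*8)/(-93) + 113/122 = (14 - 56)*(-1/93) + 113*(1/122) = -42*(-1/93) + 113/122 = 14/31 + 113/122 = 5211/3782 ≈ 1.3778)
(-5*A(-5, -5)*(-4))*w = (-5*(1 - 1/2*(-5))*(-4))*(5211/3782) = (-5*(1 + 5/2)*(-4))*(5211/3782) = (-5*7/2*(-4))*(5211/3782) = -35/2*(-4)*(5211/3782) = 70*(5211/3782) = 182385/1891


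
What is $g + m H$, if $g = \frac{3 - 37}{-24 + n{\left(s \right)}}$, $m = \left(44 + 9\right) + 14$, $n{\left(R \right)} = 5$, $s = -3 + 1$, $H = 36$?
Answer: $\frac{45862}{19} \approx 2413.8$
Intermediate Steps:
$s = -2$
$m = 67$ ($m = 53 + 14 = 67$)
$g = \frac{34}{19}$ ($g = \frac{3 - 37}{-24 + 5} = - \frac{34}{-19} = \left(-34\right) \left(- \frac{1}{19}\right) = \frac{34}{19} \approx 1.7895$)
$g + m H = \frac{34}{19} + 67 \cdot 36 = \frac{34}{19} + 2412 = \frac{45862}{19}$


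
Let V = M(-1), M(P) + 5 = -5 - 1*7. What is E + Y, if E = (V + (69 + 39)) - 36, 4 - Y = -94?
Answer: 153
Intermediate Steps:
M(P) = -17 (M(P) = -5 + (-5 - 1*7) = -5 + (-5 - 7) = -5 - 12 = -17)
V = -17
Y = 98 (Y = 4 - 1*(-94) = 4 + 94 = 98)
E = 55 (E = (-17 + (69 + 39)) - 36 = (-17 + 108) - 36 = 91 - 36 = 55)
E + Y = 55 + 98 = 153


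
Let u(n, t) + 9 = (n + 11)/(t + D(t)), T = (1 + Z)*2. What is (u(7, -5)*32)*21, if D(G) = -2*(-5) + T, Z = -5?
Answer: -10080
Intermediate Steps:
T = -8 (T = (1 - 5)*2 = -4*2 = -8)
D(G) = 2 (D(G) = -2*(-5) - 8 = 10 - 8 = 2)
u(n, t) = -9 + (11 + n)/(2 + t) (u(n, t) = -9 + (n + 11)/(t + 2) = -9 + (11 + n)/(2 + t))
(u(7, -5)*32)*21 = (((-7 + 7 - 9*(-5))/(2 - 5))*32)*21 = (((-7 + 7 + 45)/(-3))*32)*21 = (-⅓*45*32)*21 = -15*32*21 = -480*21 = -10080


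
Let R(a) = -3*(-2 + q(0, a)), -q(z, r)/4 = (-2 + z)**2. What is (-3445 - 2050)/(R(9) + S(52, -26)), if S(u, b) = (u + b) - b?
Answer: -5495/106 ≈ -51.840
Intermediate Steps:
q(z, r) = -4*(-2 + z)**2
S(u, b) = u (S(u, b) = (b + u) - b = u)
R(a) = 54 (R(a) = -3*(-2 - 4*(-2 + 0)**2) = -3*(-2 - 4*(-2)**2) = -3*(-2 - 4*4) = -3*(-2 - 16) = -3*(-18) = 54)
(-3445 - 2050)/(R(9) + S(52, -26)) = (-3445 - 2050)/(54 + 52) = -5495/106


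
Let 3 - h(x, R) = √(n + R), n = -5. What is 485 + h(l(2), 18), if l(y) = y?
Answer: 488 - √13 ≈ 484.39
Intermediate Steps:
h(x, R) = 3 - √(-5 + R)
485 + h(l(2), 18) = 485 + (3 - √(-5 + 18)) = 485 + (3 - √13) = 488 - √13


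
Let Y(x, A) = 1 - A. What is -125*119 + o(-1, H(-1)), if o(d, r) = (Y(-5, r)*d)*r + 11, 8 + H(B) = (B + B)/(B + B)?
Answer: -14808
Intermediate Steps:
H(B) = -7 (H(B) = -8 + (B + B)/(B + B) = -8 + (2*B)/((2*B)) = -8 + (2*B)*(1/(2*B)) = -8 + 1 = -7)
o(d, r) = 11 + d*r*(1 - r) (o(d, r) = ((1 - r)*d)*r + 11 = (d*(1 - r))*r + 11 = d*r*(1 - r) + 11 = 11 + d*r*(1 - r))
-125*119 + o(-1, H(-1)) = -125*119 + (11 - 1*(-1)*(-7)*(-1 - 7)) = -14875 + (11 - 1*(-1)*(-7)*(-8)) = -14875 + (11 + 56) = -14875 + 67 = -14808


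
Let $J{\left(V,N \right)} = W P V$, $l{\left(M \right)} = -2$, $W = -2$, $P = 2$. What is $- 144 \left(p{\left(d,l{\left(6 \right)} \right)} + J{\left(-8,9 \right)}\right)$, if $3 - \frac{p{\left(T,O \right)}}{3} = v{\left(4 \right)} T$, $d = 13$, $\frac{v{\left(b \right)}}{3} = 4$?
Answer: $61488$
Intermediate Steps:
$v{\left(b \right)} = 12$ ($v{\left(b \right)} = 3 \cdot 4 = 12$)
$p{\left(T,O \right)} = 9 - 36 T$ ($p{\left(T,O \right)} = 9 - 3 \cdot 12 T = 9 - 36 T$)
$J{\left(V,N \right)} = - 4 V$ ($J{\left(V,N \right)} = - 2 \cdot 2 V = - 4 V$)
$- 144 \left(p{\left(d,l{\left(6 \right)} \right)} + J{\left(-8,9 \right)}\right) = - 144 \left(\left(9 - 468\right) - -32\right) = - 144 \left(\left(9 - 468\right) + 32\right) = - 144 \left(-459 + 32\right) = \left(-144\right) \left(-427\right) = 61488$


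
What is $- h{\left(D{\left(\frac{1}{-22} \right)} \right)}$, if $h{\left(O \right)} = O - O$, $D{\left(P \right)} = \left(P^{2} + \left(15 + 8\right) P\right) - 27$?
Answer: $0$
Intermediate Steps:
$D{\left(P \right)} = -27 + P^{2} + 23 P$ ($D{\left(P \right)} = \left(P^{2} + 23 P\right) - 27 = -27 + P^{2} + 23 P$)
$h{\left(O \right)} = 0$
$- h{\left(D{\left(\frac{1}{-22} \right)} \right)} = \left(-1\right) 0 = 0$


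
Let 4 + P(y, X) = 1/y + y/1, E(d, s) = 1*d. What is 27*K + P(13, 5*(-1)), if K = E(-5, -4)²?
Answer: 8893/13 ≈ 684.08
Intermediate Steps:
E(d, s) = d
P(y, X) = -4 + y + 1/y (P(y, X) = -4 + (1/y + y/1) = -4 + (1/y + y*1) = -4 + (1/y + y) = -4 + (y + 1/y) = -4 + y + 1/y)
K = 25 (K = (-5)² = 25)
27*K + P(13, 5*(-1)) = 27*25 + (-4 + 13 + 1/13) = 675 + (-4 + 13 + 1/13) = 675 + 118/13 = 8893/13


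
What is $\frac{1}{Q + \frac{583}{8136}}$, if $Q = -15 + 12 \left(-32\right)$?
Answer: $- \frac{8136}{3245681} \approx -0.0025067$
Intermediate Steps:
$Q = -399$ ($Q = -15 - 384 = -399$)
$\frac{1}{Q + \frac{583}{8136}} = \frac{1}{-399 + \frac{583}{8136}} = \frac{1}{- \frac{3245681}{8136}} = - \frac{8136}{3245681}$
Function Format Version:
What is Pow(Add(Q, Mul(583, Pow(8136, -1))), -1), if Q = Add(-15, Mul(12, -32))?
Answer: Rational(-8136, 3245681) ≈ -0.0025067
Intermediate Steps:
Q = -399 (Q = Add(-15, -384) = -399)
Pow(Add(Q, Mul(583, Pow(8136, -1))), -1) = Pow(Add(-399, Mul(583, Pow(8136, -1))), -1) = Pow(Add(-399, Mul(583, Rational(1, 8136))), -1) = Pow(Add(-399, Rational(583, 8136)), -1) = Pow(Rational(-3245681, 8136), -1) = Rational(-8136, 3245681)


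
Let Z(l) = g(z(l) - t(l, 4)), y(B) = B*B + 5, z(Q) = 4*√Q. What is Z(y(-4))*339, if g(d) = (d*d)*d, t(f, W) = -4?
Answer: 1388544 + 520704*√21 ≈ 3.7747e+6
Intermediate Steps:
y(B) = 5 + B² (y(B) = B² + 5 = 5 + B²)
g(d) = d³ (g(d) = d²*d = d³)
Z(l) = (4 + 4*√l)³ (Z(l) = (4*√l - 1*(-4))³ = (4*√l + 4)³ = (4 + 4*√l)³)
Z(y(-4))*339 = (64*(1 + √(5 + (-4)²))³)*339 = (64*(1 + √(5 + 16))³)*339 = (64*(1 + √21)³)*339 = 21696*(1 + √21)³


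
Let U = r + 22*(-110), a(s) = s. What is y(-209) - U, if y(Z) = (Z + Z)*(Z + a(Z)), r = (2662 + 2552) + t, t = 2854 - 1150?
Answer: 170226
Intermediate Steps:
t = 1704
r = 6918 (r = (2662 + 2552) + 1704 = 5214 + 1704 = 6918)
y(Z) = 4*Z² (y(Z) = (Z + Z)*(Z + Z) = (2*Z)*(2*Z) = 4*Z²)
U = 4498 (U = 6918 + 22*(-110) = 6918 - 2420 = 4498)
y(-209) - U = 4*(-209)² - 1*4498 = 4*43681 - 4498 = 174724 - 4498 = 170226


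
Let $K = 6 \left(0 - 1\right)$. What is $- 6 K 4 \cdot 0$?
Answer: $0$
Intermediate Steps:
$K = -6$ ($K = 6 \left(-1\right) = -6$)
$- 6 K 4 \cdot 0 = \left(-6\right) \left(-6\right) 4 \cdot 0 = 36 \cdot 0 = 0$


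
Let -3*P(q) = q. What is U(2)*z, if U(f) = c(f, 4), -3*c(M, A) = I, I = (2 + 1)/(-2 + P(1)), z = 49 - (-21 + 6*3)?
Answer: 156/7 ≈ 22.286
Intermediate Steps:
P(q) = -q/3
z = 52 (z = 49 - (-21 + 18) = 49 - 1*(-3) = 49 + 3 = 52)
I = -9/7 (I = (2 + 1)/(-2 - ⅓*1) = 3/(-2 - ⅓) = 3/(-7/3) = 3*(-3/7) = -9/7 ≈ -1.2857)
c(M, A) = 3/7 (c(M, A) = -⅓*(-9/7) = 3/7)
U(f) = 3/7
U(2)*z = (3/7)*52 = 156/7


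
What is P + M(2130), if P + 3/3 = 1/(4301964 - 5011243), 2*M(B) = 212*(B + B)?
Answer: 320281315960/709279 ≈ 4.5156e+5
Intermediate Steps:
M(B) = 212*B (M(B) = (212*(B + B))/2 = (212*(2*B))/2 = (424*B)/2 = 212*B)
P = -709280/709279 (P = -1 + 1/(4301964 - 5011243) = -1 + 1/(-709279) = -1 - 1/709279 = -709280/709279 ≈ -1.0000)
P + M(2130) = -709280/709279 + 212*2130 = -709280/709279 + 451560 = 320281315960/709279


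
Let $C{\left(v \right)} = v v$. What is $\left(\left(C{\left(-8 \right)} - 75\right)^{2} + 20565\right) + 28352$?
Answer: $49038$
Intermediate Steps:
$C{\left(v \right)} = v^{2}$
$\left(\left(C{\left(-8 \right)} - 75\right)^{2} + 20565\right) + 28352 = \left(\left(\left(-8\right)^{2} - 75\right)^{2} + 20565\right) + 28352 = \left(\left(64 - 75\right)^{2} + 20565\right) + 28352 = \left(\left(-11\right)^{2} + 20565\right) + 28352 = \left(121 + 20565\right) + 28352 = 20686 + 28352 = 49038$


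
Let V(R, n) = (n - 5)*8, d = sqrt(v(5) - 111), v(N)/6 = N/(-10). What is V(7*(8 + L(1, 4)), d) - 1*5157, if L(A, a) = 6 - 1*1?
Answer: -5197 + 8*I*sqrt(114) ≈ -5197.0 + 85.417*I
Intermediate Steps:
L(A, a) = 5 (L(A, a) = 6 - 1 = 5)
v(N) = -3*N/5 (v(N) = 6*(N/(-10)) = 6*(N*(-1/10)) = 6*(-N/10) = -3*N/5)
d = I*sqrt(114) (d = sqrt(-3/5*5 - 111) = sqrt(-3 - 111) = sqrt(-114) = I*sqrt(114) ≈ 10.677*I)
V(R, n) = -40 + 8*n (V(R, n) = (-5 + n)*8 = -40 + 8*n)
V(7*(8 + L(1, 4)), d) - 1*5157 = (-40 + 8*(I*sqrt(114))) - 1*5157 = (-40 + 8*I*sqrt(114)) - 5157 = -5197 + 8*I*sqrt(114)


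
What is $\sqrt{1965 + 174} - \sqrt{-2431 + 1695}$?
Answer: $\sqrt{2139} - 4 i \sqrt{46} \approx 46.249 - 27.129 i$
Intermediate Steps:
$\sqrt{1965 + 174} - \sqrt{-2431 + 1695} = \sqrt{2139} - \sqrt{-736} = \sqrt{2139} - 4 i \sqrt{46}$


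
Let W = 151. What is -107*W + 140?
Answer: -16017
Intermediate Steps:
-107*W + 140 = -107*151 + 140 = -16157 + 140 = -16017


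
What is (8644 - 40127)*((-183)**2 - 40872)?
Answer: 232438989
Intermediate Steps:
(8644 - 40127)*((-183)**2 - 40872) = -31483*(33489 - 40872) = -31483*(-7383) = 232438989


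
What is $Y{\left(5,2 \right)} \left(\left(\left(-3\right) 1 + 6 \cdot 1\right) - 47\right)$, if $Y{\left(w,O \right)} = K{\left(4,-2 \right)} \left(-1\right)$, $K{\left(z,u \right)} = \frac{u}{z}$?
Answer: $-22$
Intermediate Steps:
$Y{\left(w,O \right)} = \frac{1}{2}$ ($Y{\left(w,O \right)} = - \frac{2}{4} \left(-1\right) = \left(-2\right) \frac{1}{4} \left(-1\right) = \left(- \frac{1}{2}\right) \left(-1\right) = \frac{1}{2}$)
$Y{\left(5,2 \right)} \left(\left(\left(-3\right) 1 + 6 \cdot 1\right) - 47\right) = \frac{\left(\left(-3\right) 1 + 6 \cdot 1\right) - 47}{2} = \frac{\left(-3 + 6\right) - 47}{2} = \frac{3 - 47}{2} = \frac{1}{2} \left(-44\right) = -22$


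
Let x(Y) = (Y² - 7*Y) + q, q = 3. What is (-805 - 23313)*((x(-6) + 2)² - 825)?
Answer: -146251552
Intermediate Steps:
x(Y) = 3 + Y² - 7*Y (x(Y) = (Y² - 7*Y) + 3 = 3 + Y² - 7*Y)
(-805 - 23313)*((x(-6) + 2)² - 825) = (-805 - 23313)*(((3 + (-6)² - 7*(-6)) + 2)² - 825) = -24118*(((3 + 36 + 42) + 2)² - 825) = -24118*((81 + 2)² - 825) = -24118*(83² - 825) = -24118*(6889 - 825) = -24118*6064 = -146251552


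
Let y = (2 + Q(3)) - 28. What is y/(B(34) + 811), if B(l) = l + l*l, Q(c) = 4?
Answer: -22/2001 ≈ -0.010995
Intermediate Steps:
B(l) = l + l²
y = -22 (y = (2 + 4) - 28 = 6 - 28 = -22)
y/(B(34) + 811) = -22/(34*(1 + 34) + 811) = -22/(34*35 + 811) = -22/(1190 + 811) = -22/2001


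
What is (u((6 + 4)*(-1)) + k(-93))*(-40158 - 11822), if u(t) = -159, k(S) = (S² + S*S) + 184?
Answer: -900449540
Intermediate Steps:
k(S) = 184 + 2*S² (k(S) = (S² + S²) + 184 = 2*S² + 184 = 184 + 2*S²)
(u((6 + 4)*(-1)) + k(-93))*(-40158 - 11822) = (-159 + (184 + 2*(-93)²))*(-40158 - 11822) = (-159 + (184 + 2*8649))*(-51980) = (-159 + (184 + 17298))*(-51980) = (-159 + 17482)*(-51980) = 17323*(-51980) = -900449540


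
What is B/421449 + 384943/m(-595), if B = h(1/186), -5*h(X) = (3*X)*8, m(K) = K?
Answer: -718464159299/1110518115 ≈ -646.96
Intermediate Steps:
h(X) = -24*X/5 (h(X) = -3*X*8/5 = -24*X/5)
B = -4/155 (B = -24/5/186 = -24/5*1/186 = -4/155 ≈ -0.025806)
B/421449 + 384943/m(-595) = -4/155/421449 + 384943/(-595) = -4/155*1/421449 + 384943*(-1/595) = -4/65324595 - 384943/595 = -718464159299/1110518115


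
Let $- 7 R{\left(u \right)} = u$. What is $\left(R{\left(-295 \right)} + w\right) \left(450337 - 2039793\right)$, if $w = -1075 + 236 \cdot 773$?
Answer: $- \frac{2018237187296}{7} \approx -2.8832 \cdot 10^{11}$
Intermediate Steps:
$w = 181353$ ($w = -1075 + 182428 = 181353$)
$R{\left(u \right)} = - \frac{u}{7}$
$\left(R{\left(-295 \right)} + w\right) \left(450337 - 2039793\right) = \left(\left(- \frac{1}{7}\right) \left(-295\right) + 181353\right) \left(450337 - 2039793\right) = \left(\frac{295}{7} + 181353\right) \left(-1589456\right) = \frac{1269766}{7} \left(-1589456\right) = - \frac{2018237187296}{7}$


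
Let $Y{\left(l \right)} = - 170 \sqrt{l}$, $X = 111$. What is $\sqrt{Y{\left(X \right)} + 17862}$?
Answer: $\sqrt{17862 - 170 \sqrt{111}} \approx 126.77$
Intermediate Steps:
$\sqrt{Y{\left(X \right)} + 17862} = \sqrt{- 170 \sqrt{111} + 17862} = \sqrt{17862 - 170 \sqrt{111}}$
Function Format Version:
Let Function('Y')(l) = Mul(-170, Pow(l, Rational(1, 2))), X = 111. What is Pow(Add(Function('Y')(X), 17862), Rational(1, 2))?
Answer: Pow(Add(17862, Mul(-170, Pow(111, Rational(1, 2)))), Rational(1, 2)) ≈ 126.77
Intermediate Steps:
Pow(Add(Function('Y')(X), 17862), Rational(1, 2)) = Pow(Add(Mul(-170, Pow(111, Rational(1, 2))), 17862), Rational(1, 2)) = Pow(Add(17862, Mul(-170, Pow(111, Rational(1, 2)))), Rational(1, 2))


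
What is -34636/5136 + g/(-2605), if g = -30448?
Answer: 16538537/3344820 ≈ 4.9445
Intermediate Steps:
-34636/5136 + g/(-2605) = -34636/5136 - 30448/(-2605) = -34636*1/5136 - 30448*(-1/2605) = -8659/1284 + 30448/2605 = 16538537/3344820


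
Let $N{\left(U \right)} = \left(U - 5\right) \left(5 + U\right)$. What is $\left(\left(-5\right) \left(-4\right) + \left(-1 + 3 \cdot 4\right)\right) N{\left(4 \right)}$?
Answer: $-279$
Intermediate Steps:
$N{\left(U \right)} = \left(-5 + U\right) \left(5 + U\right)$
$\left(\left(-5\right) \left(-4\right) + \left(-1 + 3 \cdot 4\right)\right) N{\left(4 \right)} = \left(\left(-5\right) \left(-4\right) + \left(-1 + 3 \cdot 4\right)\right) \left(-25 + 4^{2}\right) = \left(20 + \left(-1 + 12\right)\right) \left(-25 + 16\right) = \left(20 + 11\right) \left(-9\right) = 31 \left(-9\right) = -279$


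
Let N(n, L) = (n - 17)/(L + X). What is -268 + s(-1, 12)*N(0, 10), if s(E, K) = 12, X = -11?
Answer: -64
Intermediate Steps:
N(n, L) = (-17 + n)/(-11 + L) (N(n, L) = (n - 17)/(L - 11) = (-17 + n)/(-11 + L))
-268 + s(-1, 12)*N(0, 10) = -268 + 12*((-17 + 0)/(-11 + 10)) = -268 + 12*(-17/(-1)) = -268 + 12*(-1*(-17)) = -268 + 12*17 = -268 + 204 = -64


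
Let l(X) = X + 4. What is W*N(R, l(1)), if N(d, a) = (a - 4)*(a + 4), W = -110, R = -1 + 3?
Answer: -990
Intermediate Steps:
R = 2
l(X) = 4 + X
N(d, a) = (-4 + a)*(4 + a)
W*N(R, l(1)) = -110*(-16 + (4 + 1)²) = -110*(-16 + 5²) = -110*(-16 + 25) = -110*9 = -990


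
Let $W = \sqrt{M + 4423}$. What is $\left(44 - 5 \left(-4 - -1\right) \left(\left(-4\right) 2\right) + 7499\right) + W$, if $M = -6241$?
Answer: $2219 + 3 i \sqrt{202} \approx 2219.0 + 42.638 i$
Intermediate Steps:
$W = 3 i \sqrt{202}$ ($W = \sqrt{-6241 + 4423} = \sqrt{-1818} = 3 i \sqrt{202} \approx 42.638 i$)
$\left(44 - 5 \left(-4 - -1\right) \left(\left(-4\right) 2\right) + 7499\right) + W = \left(44 - 5 \left(-4 - -1\right) \left(\left(-4\right) 2\right) + 7499\right) + 3 i \sqrt{202} = \left(44 - 5 \left(-4 + 1\right) \left(-8\right) + 7499\right) + 3 i \sqrt{202} = \left(44 \left(-5\right) \left(-3\right) \left(-8\right) + 7499\right) + 3 i \sqrt{202} = \left(44 \cdot 15 \left(-8\right) + 7499\right) + 3 i \sqrt{202} = \left(44 \left(-120\right) + 7499\right) + 3 i \sqrt{202} = \left(-5280 + 7499\right) + 3 i \sqrt{202} = 2219 + 3 i \sqrt{202}$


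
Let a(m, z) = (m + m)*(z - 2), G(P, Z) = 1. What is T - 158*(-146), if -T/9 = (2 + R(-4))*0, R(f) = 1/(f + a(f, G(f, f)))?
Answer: 23068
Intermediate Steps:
a(m, z) = 2*m*(-2 + z) (a(m, z) = (2*m)*(-2 + z) = 2*m*(-2 + z))
R(f) = -1/f (R(f) = 1/(f + 2*f*(-2 + 1)) = 1/(f + 2*f*(-1)) = 1/(f - 2*f) = 1/(-f) = -1/f)
T = 0 (T = -9*(2 - 1/(-4))*0 = -9*(2 - 1*(-¼))*0 = -9*(2 + ¼)*0 = -81*0/4 = -9*0 = 0)
T - 158*(-146) = 0 - 158*(-146) = 0 + 23068 = 23068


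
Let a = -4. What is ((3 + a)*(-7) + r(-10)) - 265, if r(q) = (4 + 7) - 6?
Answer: -253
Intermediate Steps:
r(q) = 5 (r(q) = 11 - 6 = 5)
((3 + a)*(-7) + r(-10)) - 265 = ((3 - 4)*(-7) + 5) - 265 = (-1*(-7) + 5) - 265 = (7 + 5) - 265 = 12 - 265 = -253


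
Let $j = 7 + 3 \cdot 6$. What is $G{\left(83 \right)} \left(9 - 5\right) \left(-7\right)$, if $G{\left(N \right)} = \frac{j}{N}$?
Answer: $- \frac{700}{83} \approx -8.4337$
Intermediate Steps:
$j = 25$ ($j = 7 + 18 = 25$)
$G{\left(N \right)} = \frac{25}{N}$
$G{\left(83 \right)} \left(9 - 5\right) \left(-7\right) = \frac{25}{83} \left(9 - 5\right) \left(-7\right) = 25 \cdot \frac{1}{83} \left(9 - 5\right) \left(-7\right) = \frac{25 \left(9 - 5\right) \left(-7\right)}{83} = \frac{25 \cdot 4 \left(-7\right)}{83} = \frac{25}{83} \left(-28\right) = - \frac{700}{83}$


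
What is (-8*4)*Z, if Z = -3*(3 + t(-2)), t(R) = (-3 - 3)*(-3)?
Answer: 2016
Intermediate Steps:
t(R) = 18 (t(R) = -6*(-3) = 18)
Z = -63 (Z = -3*(3 + 18) = -3*21 = -63)
(-8*4)*Z = -8*4*(-63) = -32*(-63) = 2016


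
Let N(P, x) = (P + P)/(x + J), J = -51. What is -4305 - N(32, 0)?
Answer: -219491/51 ≈ -4303.7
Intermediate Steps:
N(P, x) = 2*P/(-51 + x) (N(P, x) = (P + P)/(x - 51) = (2*P)/(-51 + x) = 2*P/(-51 + x))
-4305 - N(32, 0) = -4305 - 2*32/(-51 + 0) = -4305 - 2*32/(-51) = -4305 - 2*32*(-1)/51 = -4305 - 1*(-64/51) = -4305 + 64/51 = -219491/51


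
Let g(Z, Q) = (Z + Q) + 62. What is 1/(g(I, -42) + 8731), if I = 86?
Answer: 1/8837 ≈ 0.00011316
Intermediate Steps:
g(Z, Q) = 62 + Q + Z (g(Z, Q) = (Q + Z) + 62 = 62 + Q + Z)
1/(g(I, -42) + 8731) = 1/((62 - 42 + 86) + 8731) = 1/(106 + 8731) = 1/8837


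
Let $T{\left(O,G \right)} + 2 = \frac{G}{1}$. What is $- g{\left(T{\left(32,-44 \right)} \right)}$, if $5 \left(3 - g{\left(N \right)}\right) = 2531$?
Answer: $\frac{2516}{5} \approx 503.2$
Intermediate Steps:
$T{\left(O,G \right)} = -2 + G$ ($T{\left(O,G \right)} = -2 + \frac{G}{1} = -2 + G 1 = -2 + G$)
$g{\left(N \right)} = - \frac{2516}{5}$ ($g{\left(N \right)} = 3 - \frac{2531}{5} = - \frac{2516}{5}$)
$- g{\left(T{\left(32,-44 \right)} \right)} = \left(-1\right) \left(- \frac{2516}{5}\right) = \frac{2516}{5}$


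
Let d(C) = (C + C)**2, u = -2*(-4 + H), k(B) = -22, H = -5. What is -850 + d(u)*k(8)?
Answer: -29362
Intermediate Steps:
u = 18 (u = -2*(-4 - 5) = -2*(-9) = 18)
d(C) = 4*C**2 (d(C) = (2*C)**2 = 4*C**2)
-850 + d(u)*k(8) = -850 + (4*18**2)*(-22) = -850 + (4*324)*(-22) = -850 + 1296*(-22) = -850 - 28512 = -29362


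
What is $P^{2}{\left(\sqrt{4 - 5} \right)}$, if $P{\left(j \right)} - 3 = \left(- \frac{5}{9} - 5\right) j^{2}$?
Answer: $\frac{5929}{81} \approx 73.198$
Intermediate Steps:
$P{\left(j \right)} = 3 - \frac{50 j^{2}}{9}$ ($P{\left(j \right)} = 3 + \left(- \frac{5}{9} - 5\right) j^{2} = 3 - \frac{50 j^{2}}{9}$)
$P^{2}{\left(\sqrt{4 - 5} \right)} = \left(3 - \frac{50 \left(\sqrt{4 - 5}\right)^{2}}{9}\right)^{2} = \left(3 - \frac{50 \left(\sqrt{-1}\right)^{2}}{9}\right)^{2} = \left(3 - \frac{50 i^{2}}{9}\right)^{2} = \left(3 - - \frac{50}{9}\right)^{2} = \left(3 + \frac{50}{9}\right)^{2} = \left(\frac{77}{9}\right)^{2} = \frac{5929}{81}$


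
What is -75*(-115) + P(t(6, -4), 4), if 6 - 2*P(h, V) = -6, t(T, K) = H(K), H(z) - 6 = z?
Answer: 8631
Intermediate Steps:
H(z) = 6 + z
t(T, K) = 6 + K
P(h, V) = 6 (P(h, V) = 3 - 1/2*(-6) = 3 + 3 = 6)
-75*(-115) + P(t(6, -4), 4) = -75*(-115) + 6 = 8625 + 6 = 8631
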